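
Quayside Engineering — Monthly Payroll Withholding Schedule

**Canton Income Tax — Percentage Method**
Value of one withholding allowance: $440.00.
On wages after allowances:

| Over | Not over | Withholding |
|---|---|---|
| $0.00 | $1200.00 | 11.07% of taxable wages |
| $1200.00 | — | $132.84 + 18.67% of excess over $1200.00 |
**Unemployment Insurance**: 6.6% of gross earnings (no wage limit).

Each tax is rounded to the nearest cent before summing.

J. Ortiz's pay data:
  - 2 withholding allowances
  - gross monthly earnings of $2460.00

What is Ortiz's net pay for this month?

$2093.85

Canton Income Tax: taxable = $2460.00 − 2×$440.00 = $1580.00
  $132.84 + 18.67% × ($1580.00 − $1200.00) = $132.84 + 18.67% × $380.00 = $203.79
Unemployment Insurance: 6.6% × $2460.00 = $162.36
Total withheld: $203.79 + $162.36 = $366.15
Net pay: $2460.00 − $366.15 = $2093.85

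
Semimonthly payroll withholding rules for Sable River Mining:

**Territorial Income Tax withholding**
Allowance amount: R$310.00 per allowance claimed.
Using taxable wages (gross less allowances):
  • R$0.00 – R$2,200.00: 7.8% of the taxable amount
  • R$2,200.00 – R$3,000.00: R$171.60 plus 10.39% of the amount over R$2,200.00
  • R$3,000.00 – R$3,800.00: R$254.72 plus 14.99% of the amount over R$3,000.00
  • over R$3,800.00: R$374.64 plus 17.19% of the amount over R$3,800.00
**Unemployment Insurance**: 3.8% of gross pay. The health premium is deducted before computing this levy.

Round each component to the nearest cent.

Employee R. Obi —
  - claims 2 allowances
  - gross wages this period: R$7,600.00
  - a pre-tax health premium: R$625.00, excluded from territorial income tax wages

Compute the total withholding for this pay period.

Territorial Income Tax: taxable = R$7,600.00 − R$625.00 − 2×R$310.00 = R$6,355.00
  R$374.64 + 17.19% × (R$6,355.00 − R$3,800.00) = R$374.64 + 17.19% × R$2,555.00 = R$813.84
Unemployment Insurance: 3.8% × R$6,975.00 = R$265.05
Total: R$813.84 + R$265.05 = R$1,078.89

R$1,078.89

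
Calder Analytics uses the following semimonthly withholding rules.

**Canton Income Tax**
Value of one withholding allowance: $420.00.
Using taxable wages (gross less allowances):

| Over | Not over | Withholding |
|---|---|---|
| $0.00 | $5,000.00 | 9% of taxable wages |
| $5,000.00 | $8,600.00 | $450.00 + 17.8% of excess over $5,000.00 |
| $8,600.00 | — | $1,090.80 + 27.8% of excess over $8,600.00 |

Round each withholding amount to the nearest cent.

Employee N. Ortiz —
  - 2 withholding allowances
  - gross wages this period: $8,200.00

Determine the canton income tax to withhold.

$870.08

Canton Income Tax: taxable = $8,200.00 − 2×$420.00 = $7,360.00
  $450.00 + 17.8% × ($7,360.00 − $5,000.00) = $450.00 + 17.8% × $2,360.00 = $870.08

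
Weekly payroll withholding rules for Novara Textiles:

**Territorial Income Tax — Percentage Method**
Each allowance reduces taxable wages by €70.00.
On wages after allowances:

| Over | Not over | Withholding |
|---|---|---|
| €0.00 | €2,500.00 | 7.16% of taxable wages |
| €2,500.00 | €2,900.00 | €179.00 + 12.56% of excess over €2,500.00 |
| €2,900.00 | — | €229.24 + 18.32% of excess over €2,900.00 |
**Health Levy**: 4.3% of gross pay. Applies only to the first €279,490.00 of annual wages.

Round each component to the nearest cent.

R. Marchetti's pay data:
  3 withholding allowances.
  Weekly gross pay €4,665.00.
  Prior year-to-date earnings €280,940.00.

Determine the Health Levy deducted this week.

Health Levy: YTD €280,940.00 ≥ cap €279,490.00 → €0.00

€0.00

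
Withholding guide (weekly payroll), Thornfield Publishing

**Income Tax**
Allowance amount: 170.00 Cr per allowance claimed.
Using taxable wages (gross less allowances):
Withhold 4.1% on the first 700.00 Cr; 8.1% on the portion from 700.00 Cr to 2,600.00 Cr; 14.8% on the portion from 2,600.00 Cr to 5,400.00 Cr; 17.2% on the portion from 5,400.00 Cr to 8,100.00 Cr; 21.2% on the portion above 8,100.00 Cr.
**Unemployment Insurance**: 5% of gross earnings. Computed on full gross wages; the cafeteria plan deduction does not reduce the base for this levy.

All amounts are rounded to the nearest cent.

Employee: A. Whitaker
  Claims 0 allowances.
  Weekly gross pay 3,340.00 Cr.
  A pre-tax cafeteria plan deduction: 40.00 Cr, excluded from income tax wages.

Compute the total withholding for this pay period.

Income Tax: taxable = 3,340.00 Cr − 40.00 Cr = 3,300.00 Cr
  182.60 Cr + 14.8% × (3,300.00 Cr − 2,600.00 Cr) = 182.60 Cr + 14.8% × 700.00 Cr = 286.20 Cr
Unemployment Insurance: 5% × 3,340.00 Cr = 167.00 Cr
Total: 286.20 Cr + 167.00 Cr = 453.20 Cr

453.20 Cr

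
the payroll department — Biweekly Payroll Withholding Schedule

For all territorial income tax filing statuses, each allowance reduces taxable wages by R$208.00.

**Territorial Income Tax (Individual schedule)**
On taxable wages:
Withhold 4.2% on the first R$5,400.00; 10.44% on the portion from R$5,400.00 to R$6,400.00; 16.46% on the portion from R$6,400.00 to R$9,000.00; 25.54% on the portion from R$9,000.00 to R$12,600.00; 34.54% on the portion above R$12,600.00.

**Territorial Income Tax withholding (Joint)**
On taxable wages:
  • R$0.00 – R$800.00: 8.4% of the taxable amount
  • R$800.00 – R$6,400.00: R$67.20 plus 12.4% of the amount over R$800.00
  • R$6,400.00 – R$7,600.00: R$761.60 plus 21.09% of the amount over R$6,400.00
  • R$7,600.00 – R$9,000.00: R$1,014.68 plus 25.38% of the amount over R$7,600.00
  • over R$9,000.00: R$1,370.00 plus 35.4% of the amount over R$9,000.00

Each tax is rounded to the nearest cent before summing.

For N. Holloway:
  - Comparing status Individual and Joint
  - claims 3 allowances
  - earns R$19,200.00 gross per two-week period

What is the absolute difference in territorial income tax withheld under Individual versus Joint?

R$1,017.19

Territorial Income Tax (Individual): taxable = R$19,200.00 − 3×R$208.00 = R$18,576.00
  R$1,678.60 + 34.54% × (R$18,576.00 − R$12,600.00) = R$1,678.60 + 34.54% × R$5,976.00 = R$3,742.71
Territorial Income Tax (Joint): taxable = R$19,200.00 − 3×R$208.00 = R$18,576.00
  R$1,370.00 + 35.4% × (R$18,576.00 − R$9,000.00) = R$1,370.00 + 35.4% × R$9,576.00 = R$4,759.90
Difference: |R$3,742.71 − R$4,759.90| = R$1,017.19 (higher under Joint)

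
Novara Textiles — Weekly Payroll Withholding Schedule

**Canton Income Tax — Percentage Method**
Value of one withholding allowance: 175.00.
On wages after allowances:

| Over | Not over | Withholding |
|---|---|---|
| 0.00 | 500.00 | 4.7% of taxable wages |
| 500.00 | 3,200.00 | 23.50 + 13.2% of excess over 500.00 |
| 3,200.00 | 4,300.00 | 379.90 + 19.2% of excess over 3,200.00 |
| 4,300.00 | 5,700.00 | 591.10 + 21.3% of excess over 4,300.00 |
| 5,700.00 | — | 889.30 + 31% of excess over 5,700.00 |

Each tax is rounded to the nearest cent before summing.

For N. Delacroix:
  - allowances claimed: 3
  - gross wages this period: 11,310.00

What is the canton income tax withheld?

2,465.65

Canton Income Tax: taxable = 11,310.00 − 3×175.00 = 10,785.00
  889.30 + 31% × (10,785.00 − 5,700.00) = 889.30 + 31% × 5,085.00 = 2,465.65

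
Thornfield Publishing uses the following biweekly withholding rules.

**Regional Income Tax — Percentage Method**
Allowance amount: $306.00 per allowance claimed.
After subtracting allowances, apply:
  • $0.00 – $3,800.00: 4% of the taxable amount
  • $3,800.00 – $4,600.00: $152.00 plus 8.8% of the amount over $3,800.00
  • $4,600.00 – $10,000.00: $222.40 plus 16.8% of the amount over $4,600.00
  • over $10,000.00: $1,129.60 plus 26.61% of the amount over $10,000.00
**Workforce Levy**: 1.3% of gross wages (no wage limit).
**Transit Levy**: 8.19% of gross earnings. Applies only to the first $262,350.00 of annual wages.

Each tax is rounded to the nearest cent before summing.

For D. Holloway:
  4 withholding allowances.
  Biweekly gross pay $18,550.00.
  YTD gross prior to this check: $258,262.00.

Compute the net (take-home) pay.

$14,894.99

Regional Income Tax: taxable = $18,550.00 − 4×$306.00 = $17,326.00
  $1,129.60 + 26.61% × ($17,326.00 − $10,000.00) = $1,129.60 + 26.61% × $7,326.00 = $3,079.05
Workforce Levy: 1.3% × $18,550.00 = $241.15
Transit Levy: cap $262,350.00 − YTD $258,262.00 = $4,088.00 subject; 8.19% × $4,088.00 = $334.81
Total withheld: $3,079.05 + $241.15 + $334.81 = $3,655.01
Net pay: $18,550.00 − $3,655.01 = $14,894.99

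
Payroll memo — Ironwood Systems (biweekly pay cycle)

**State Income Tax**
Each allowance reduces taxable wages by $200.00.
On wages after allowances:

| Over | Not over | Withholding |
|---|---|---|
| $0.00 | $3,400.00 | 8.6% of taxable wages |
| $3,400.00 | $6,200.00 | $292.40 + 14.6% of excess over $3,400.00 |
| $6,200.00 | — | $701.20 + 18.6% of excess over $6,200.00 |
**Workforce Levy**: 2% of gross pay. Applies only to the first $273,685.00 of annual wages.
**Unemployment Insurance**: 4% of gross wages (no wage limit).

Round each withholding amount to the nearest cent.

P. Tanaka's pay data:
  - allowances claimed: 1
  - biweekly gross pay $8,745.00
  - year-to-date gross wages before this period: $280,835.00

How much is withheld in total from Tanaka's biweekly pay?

State Income Tax: taxable = $8,745.00 − 1×$200.00 = $8,545.00
  $701.20 + 18.6% × ($8,545.00 − $6,200.00) = $701.20 + 18.6% × $2,345.00 = $1,137.37
Workforce Levy: YTD $280,835.00 ≥ cap $273,685.00 → $0.00
Unemployment Insurance: 4% × $8,745.00 = $349.80
Total: $1,137.37 + $0.00 + $349.80 = $1,487.17

$1,487.17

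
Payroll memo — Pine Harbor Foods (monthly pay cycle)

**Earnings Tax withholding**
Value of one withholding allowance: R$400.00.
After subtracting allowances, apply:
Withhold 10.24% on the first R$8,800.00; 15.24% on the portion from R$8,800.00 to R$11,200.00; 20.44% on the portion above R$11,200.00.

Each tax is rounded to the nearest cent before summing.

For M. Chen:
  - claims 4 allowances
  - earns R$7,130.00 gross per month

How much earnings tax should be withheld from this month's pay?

R$566.27

Earnings Tax: taxable = R$7,130.00 − 4×R$400.00 = R$5,530.00
  10.24% × R$5,530.00 = R$566.27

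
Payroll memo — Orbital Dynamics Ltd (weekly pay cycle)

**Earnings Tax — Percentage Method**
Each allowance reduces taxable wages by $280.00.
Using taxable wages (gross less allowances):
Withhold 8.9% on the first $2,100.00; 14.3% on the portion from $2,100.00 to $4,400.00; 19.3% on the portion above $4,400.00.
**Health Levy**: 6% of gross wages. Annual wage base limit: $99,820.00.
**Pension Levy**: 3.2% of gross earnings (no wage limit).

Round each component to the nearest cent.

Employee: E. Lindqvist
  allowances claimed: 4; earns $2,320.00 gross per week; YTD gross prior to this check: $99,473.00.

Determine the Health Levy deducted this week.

$20.82

Health Levy: cap $99,820.00 − YTD $99,473.00 = $347.00 subject; 6% × $347.00 = $20.82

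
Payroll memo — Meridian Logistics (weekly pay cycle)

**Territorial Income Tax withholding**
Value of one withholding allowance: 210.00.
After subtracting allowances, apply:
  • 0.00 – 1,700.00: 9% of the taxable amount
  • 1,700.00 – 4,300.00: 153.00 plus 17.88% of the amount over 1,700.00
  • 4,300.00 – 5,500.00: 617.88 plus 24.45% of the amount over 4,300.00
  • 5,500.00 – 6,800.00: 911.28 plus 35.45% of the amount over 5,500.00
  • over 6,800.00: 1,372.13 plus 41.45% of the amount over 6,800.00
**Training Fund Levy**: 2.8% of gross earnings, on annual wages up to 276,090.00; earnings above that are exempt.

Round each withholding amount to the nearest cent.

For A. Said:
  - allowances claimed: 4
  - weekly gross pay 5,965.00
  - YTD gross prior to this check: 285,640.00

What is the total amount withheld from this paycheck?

819.59

Territorial Income Tax: taxable = 5,965.00 − 4×210.00 = 5,125.00
  617.88 + 24.45% × (5,125.00 − 4,300.00) = 617.88 + 24.45% × 825.00 = 819.59
Training Fund Levy: YTD 285,640.00 ≥ cap 276,090.00 → 0.00
Total: 819.59 + 0.00 = 819.59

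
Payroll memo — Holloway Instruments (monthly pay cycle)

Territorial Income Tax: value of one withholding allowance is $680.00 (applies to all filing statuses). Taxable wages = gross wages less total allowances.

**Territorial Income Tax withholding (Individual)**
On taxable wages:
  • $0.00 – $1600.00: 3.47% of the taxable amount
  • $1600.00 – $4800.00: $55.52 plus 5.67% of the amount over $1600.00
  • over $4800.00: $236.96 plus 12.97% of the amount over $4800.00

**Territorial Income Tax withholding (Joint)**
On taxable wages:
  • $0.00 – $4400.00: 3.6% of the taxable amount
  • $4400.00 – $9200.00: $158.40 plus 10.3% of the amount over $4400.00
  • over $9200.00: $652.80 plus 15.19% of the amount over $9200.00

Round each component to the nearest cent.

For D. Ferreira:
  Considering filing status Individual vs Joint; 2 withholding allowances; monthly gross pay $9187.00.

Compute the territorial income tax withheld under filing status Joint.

$511.38

Territorial Income Tax (Joint): taxable = $9187.00 − 2×$680.00 = $7827.00
  $158.40 + 10.3% × ($7827.00 − $4400.00) = $158.40 + 10.3% × $3427.00 = $511.38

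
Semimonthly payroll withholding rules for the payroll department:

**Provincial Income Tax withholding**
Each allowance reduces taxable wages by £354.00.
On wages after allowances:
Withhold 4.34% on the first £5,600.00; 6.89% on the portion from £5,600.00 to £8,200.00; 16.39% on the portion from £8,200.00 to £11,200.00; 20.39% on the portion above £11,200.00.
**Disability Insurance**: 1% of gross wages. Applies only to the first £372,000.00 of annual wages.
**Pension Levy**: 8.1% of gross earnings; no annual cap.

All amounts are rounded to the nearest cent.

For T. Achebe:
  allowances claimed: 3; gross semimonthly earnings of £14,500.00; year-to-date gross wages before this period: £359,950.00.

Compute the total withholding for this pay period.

Provincial Income Tax: taxable = £14,500.00 − 3×£354.00 = £13,438.00
  £913.88 + 20.39% × (£13,438.00 − £11,200.00) = £913.88 + 20.39% × £2,238.00 = £1,370.21
Disability Insurance: cap £372,000.00 − YTD £359,950.00 = £12,050.00 subject; 1% × £12,050.00 = £120.50
Pension Levy: 8.1% × £14,500.00 = £1,174.50
Total: £1,370.21 + £120.50 + £1,174.50 = £2,665.21

£2,665.21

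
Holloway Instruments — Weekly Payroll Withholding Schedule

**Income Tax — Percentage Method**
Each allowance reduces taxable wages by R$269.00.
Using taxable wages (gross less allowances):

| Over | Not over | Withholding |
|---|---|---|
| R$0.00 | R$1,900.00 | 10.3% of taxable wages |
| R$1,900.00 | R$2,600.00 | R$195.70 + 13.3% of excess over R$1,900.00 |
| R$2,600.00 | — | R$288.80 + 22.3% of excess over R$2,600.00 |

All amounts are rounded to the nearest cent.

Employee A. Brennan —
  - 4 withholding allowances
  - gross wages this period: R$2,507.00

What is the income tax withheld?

Income Tax: taxable = R$2,507.00 − 4×R$269.00 = R$1,431.00
  10.3% × R$1,431.00 = R$147.39

R$147.39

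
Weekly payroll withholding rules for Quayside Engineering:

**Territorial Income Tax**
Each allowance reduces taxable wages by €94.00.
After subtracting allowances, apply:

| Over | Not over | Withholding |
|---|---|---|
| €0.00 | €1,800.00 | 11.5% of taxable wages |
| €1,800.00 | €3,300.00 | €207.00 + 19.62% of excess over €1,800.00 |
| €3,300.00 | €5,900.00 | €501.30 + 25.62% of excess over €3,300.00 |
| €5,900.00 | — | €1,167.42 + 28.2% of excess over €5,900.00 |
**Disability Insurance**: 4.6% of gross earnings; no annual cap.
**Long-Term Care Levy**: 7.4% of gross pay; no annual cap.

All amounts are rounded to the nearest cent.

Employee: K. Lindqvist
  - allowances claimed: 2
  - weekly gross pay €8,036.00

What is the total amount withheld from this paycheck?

€2,681.08

Territorial Income Tax: taxable = €8,036.00 − 2×€94.00 = €7,848.00
  €1,167.42 + 28.2% × (€7,848.00 − €5,900.00) = €1,167.42 + 28.2% × €1,948.00 = €1,716.76
Disability Insurance: 4.6% × €8,036.00 = €369.66
Long-Term Care Levy: 7.4% × €8,036.00 = €594.66
Total: €1,716.76 + €369.66 + €594.66 = €2,681.08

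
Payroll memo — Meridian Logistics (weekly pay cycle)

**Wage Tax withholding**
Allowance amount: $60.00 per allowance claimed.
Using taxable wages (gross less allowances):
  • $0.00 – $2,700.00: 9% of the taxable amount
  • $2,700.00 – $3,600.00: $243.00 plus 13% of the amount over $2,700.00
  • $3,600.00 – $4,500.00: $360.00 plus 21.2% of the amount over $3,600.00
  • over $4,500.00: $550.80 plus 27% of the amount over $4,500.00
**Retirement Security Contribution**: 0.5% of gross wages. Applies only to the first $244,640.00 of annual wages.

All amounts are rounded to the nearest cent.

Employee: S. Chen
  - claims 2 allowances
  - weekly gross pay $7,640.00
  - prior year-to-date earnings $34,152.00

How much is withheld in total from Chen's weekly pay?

$1,404.40

Wage Tax: taxable = $7,640.00 − 2×$60.00 = $7,520.00
  $550.80 + 27% × ($7,520.00 − $4,500.00) = $550.80 + 27% × $3,020.00 = $1,366.20
Retirement Security Contribution: 0.5% × $7,640.00 = $38.20
Total: $1,366.20 + $38.20 = $1,404.40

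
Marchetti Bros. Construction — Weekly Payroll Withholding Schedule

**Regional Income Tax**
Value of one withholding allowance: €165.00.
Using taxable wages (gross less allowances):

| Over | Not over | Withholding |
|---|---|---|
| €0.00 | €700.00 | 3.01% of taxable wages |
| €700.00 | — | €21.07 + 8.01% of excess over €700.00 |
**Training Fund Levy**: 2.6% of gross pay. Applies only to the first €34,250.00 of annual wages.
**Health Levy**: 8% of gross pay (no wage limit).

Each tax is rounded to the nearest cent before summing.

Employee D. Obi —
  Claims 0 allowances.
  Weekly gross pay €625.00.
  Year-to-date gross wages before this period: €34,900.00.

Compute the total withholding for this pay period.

Regional Income Tax: taxable = €625.00
  3.01% × €625.00 = €18.81
Training Fund Levy: YTD €34,900.00 ≥ cap €34,250.00 → €0.00
Health Levy: 8% × €625.00 = €50.00
Total: €18.81 + €0.00 + €50.00 = €68.81

€68.81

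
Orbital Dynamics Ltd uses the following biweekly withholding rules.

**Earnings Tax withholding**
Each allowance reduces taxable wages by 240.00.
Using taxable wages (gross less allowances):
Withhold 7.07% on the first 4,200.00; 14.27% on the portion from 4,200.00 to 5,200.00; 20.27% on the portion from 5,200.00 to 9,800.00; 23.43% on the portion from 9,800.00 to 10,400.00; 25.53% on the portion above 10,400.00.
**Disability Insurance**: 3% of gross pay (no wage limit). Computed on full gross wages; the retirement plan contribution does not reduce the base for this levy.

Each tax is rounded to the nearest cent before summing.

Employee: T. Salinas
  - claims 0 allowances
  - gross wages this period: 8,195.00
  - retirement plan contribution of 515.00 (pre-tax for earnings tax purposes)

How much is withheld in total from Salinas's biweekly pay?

1,188.19

Earnings Tax: taxable = 8,195.00 − 515.00 = 7,680.00
  439.64 + 20.27% × (7,680.00 − 5,200.00) = 439.64 + 20.27% × 2,480.00 = 942.34
Disability Insurance: 3% × 8,195.00 = 245.85
Total: 942.34 + 245.85 = 1,188.19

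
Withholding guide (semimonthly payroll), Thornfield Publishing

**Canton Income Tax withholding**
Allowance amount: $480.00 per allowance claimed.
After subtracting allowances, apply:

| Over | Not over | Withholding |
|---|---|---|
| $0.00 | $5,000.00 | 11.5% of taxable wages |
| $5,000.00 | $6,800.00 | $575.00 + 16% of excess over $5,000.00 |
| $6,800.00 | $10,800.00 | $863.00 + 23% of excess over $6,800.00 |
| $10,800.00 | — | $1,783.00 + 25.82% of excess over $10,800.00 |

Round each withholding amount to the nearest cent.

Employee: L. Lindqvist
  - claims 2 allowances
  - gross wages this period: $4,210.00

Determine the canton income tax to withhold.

Canton Income Tax: taxable = $4,210.00 − 2×$480.00 = $3,250.00
  11.5% × $3,250.00 = $373.75

$373.75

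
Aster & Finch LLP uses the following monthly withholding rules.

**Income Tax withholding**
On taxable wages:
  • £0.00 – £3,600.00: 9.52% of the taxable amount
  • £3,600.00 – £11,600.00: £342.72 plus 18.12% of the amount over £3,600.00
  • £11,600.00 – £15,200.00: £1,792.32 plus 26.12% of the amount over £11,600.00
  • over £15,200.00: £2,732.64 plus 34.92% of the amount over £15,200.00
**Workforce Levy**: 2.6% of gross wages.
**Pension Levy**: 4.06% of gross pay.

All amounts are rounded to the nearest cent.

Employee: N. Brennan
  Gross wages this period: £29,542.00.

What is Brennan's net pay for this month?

Income Tax: taxable = £29,542.00
  £2,732.64 + 34.92% × (£29,542.00 − £15,200.00) = £2,732.64 + 34.92% × £14,342.00 = £7,740.87
Workforce Levy: 2.6% × £29,542.00 = £768.09
Pension Levy: 4.06% × £29,542.00 = £1,199.41
Total withheld: £7,740.87 + £768.09 + £1,199.41 = £9,708.37
Net pay: £29,542.00 − £9,708.37 = £19,833.63

£19,833.63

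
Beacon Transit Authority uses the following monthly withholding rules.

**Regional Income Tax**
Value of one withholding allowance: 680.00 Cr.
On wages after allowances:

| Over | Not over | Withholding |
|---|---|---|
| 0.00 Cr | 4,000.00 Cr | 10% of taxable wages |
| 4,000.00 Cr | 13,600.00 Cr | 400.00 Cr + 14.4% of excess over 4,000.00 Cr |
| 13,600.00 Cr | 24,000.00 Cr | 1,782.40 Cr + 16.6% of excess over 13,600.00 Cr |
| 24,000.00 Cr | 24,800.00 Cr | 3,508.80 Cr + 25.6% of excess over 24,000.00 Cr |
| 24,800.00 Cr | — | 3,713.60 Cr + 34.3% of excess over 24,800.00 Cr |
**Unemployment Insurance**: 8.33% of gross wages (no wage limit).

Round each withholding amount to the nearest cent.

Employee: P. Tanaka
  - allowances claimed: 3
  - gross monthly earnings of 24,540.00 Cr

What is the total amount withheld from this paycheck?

5,303.98 Cr

Regional Income Tax: taxable = 24,540.00 Cr − 3×680.00 Cr = 22,500.00 Cr
  1,782.40 Cr + 16.6% × (22,500.00 Cr − 13,600.00 Cr) = 1,782.40 Cr + 16.6% × 8,900.00 Cr = 3,259.80 Cr
Unemployment Insurance: 8.33% × 24,540.00 Cr = 2,044.18 Cr
Total: 3,259.80 Cr + 2,044.18 Cr = 5,303.98 Cr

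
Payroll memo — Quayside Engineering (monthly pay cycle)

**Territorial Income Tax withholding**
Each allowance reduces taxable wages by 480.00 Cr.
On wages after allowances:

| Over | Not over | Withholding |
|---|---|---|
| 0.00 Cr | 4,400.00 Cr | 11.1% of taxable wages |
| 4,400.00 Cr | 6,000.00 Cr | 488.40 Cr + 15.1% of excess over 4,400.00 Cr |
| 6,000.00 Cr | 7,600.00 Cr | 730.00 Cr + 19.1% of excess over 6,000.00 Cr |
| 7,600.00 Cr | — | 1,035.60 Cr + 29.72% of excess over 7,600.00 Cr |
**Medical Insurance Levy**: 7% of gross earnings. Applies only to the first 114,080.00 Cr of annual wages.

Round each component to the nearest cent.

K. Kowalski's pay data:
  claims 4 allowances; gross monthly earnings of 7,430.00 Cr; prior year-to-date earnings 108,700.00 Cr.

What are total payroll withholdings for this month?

1,032.61 Cr

Territorial Income Tax: taxable = 7,430.00 Cr − 4×480.00 Cr = 5,510.00 Cr
  488.40 Cr + 15.1% × (5,510.00 Cr − 4,400.00 Cr) = 488.40 Cr + 15.1% × 1,110.00 Cr = 656.01 Cr
Medical Insurance Levy: cap 114,080.00 Cr − YTD 108,700.00 Cr = 5,380.00 Cr subject; 7% × 5,380.00 Cr = 376.60 Cr
Total: 656.01 Cr + 376.60 Cr = 1,032.61 Cr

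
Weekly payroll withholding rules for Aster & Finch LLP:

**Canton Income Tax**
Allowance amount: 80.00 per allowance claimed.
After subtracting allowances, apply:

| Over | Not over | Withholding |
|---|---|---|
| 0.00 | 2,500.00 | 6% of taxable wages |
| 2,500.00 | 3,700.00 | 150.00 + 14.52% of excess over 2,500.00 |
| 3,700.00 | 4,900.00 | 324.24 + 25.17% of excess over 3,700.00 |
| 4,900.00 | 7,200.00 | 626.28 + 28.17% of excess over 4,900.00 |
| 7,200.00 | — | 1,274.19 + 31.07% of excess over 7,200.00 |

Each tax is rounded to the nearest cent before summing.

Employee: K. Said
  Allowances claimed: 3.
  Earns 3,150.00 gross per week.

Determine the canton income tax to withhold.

Canton Income Tax: taxable = 3,150.00 − 3×80.00 = 2,910.00
  150.00 + 14.52% × (2,910.00 − 2,500.00) = 150.00 + 14.52% × 410.00 = 209.53

209.53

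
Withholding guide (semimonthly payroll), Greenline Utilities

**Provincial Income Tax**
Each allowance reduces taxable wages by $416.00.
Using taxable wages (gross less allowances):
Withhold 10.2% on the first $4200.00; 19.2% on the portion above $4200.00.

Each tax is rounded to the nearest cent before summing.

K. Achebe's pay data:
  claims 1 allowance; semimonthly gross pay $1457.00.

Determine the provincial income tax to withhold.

Provincial Income Tax: taxable = $1457.00 − 1×$416.00 = $1041.00
  10.2% × $1041.00 = $106.18

$106.18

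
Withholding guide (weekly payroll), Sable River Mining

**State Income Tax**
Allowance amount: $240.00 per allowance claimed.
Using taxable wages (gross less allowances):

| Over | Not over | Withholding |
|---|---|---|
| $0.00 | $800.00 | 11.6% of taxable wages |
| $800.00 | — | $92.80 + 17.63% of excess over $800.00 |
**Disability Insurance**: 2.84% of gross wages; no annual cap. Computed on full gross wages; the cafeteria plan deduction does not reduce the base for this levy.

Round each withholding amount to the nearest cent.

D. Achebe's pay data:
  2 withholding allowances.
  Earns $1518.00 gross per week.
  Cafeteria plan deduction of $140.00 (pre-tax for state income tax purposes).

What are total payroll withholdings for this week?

State Income Tax: taxable = $1518.00 − $140.00 − 2×$240.00 = $898.00
  $92.80 + 17.63% × ($898.00 − $800.00) = $92.80 + 17.63% × $98.00 = $110.08
Disability Insurance: 2.84% × $1518.00 = $43.11
Total: $110.08 + $43.11 = $153.19

$153.19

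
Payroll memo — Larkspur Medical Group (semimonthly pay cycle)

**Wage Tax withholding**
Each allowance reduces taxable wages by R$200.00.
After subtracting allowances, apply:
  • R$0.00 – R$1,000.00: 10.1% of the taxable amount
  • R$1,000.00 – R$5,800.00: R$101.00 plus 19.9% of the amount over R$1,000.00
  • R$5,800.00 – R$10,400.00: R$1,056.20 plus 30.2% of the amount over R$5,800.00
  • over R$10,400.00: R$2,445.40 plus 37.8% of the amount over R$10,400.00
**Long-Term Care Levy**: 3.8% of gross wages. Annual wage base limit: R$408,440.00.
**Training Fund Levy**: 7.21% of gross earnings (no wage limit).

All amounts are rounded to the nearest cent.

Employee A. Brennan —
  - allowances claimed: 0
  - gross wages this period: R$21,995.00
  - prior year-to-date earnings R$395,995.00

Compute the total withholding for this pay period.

R$8,887.06

Wage Tax: taxable = R$21,995.00
  R$2,445.40 + 37.8% × (R$21,995.00 − R$10,400.00) = R$2,445.40 + 37.8% × R$11,595.00 = R$6,828.31
Long-Term Care Levy: cap R$408,440.00 − YTD R$395,995.00 = R$12,445.00 subject; 3.8% × R$12,445.00 = R$472.91
Training Fund Levy: 7.21% × R$21,995.00 = R$1,585.84
Total: R$6,828.31 + R$472.91 + R$1,585.84 = R$8,887.06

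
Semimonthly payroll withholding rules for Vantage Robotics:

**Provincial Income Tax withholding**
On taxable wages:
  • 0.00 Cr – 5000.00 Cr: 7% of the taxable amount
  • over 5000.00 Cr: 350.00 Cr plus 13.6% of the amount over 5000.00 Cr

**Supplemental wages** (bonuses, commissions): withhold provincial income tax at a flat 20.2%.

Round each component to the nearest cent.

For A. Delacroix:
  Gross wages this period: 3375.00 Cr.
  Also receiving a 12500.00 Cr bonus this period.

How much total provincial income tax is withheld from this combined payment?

Provincial Income Tax: taxable = 3375.00 Cr
  7% × 3375.00 Cr = 236.25 Cr
Supplemental (20.2% flat on bonus): 20.2% × 12500.00 Cr = 2525.00 Cr
Total provincial income tax: 236.25 Cr + 2525.00 Cr = 2761.25 Cr

2761.25 Cr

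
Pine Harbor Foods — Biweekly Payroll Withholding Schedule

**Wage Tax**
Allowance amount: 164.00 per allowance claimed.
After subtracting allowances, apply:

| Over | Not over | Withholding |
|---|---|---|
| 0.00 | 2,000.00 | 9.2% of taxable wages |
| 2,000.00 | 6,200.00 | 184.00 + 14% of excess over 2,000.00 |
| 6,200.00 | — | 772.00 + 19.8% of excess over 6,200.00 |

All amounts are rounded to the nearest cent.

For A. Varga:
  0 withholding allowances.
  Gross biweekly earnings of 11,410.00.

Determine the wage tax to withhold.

Wage Tax: taxable = 11,410.00
  772.00 + 19.8% × (11,410.00 − 6,200.00) = 772.00 + 19.8% × 5,210.00 = 1,803.58

1,803.58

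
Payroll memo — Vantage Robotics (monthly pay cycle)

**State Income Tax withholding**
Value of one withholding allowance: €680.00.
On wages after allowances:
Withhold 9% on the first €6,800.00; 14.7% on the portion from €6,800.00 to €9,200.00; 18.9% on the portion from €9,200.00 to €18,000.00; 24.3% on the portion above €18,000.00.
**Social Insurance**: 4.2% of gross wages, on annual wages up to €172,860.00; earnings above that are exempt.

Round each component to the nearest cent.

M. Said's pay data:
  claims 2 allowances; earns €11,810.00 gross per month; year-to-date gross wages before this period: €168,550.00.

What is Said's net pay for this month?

€10,427.93

State Income Tax: taxable = €11,810.00 − 2×€680.00 = €10,450.00
  €964.80 + 18.9% × (€10,450.00 − €9,200.00) = €964.80 + 18.9% × €1,250.00 = €1,201.05
Social Insurance: cap €172,860.00 − YTD €168,550.00 = €4,310.00 subject; 4.2% × €4,310.00 = €181.02
Total withheld: €1,201.05 + €181.02 = €1,382.07
Net pay: €11,810.00 − €1,382.07 = €10,427.93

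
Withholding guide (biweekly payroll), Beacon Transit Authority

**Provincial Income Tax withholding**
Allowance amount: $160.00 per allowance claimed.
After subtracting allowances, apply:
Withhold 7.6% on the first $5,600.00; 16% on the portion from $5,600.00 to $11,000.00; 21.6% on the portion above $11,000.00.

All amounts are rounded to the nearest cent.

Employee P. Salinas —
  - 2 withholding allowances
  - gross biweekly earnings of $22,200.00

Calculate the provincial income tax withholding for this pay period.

Provincial Income Tax: taxable = $22,200.00 − 2×$160.00 = $21,880.00
  $1,289.60 + 21.6% × ($21,880.00 − $11,000.00) = $1,289.60 + 21.6% × $10,880.00 = $3,639.68

$3,639.68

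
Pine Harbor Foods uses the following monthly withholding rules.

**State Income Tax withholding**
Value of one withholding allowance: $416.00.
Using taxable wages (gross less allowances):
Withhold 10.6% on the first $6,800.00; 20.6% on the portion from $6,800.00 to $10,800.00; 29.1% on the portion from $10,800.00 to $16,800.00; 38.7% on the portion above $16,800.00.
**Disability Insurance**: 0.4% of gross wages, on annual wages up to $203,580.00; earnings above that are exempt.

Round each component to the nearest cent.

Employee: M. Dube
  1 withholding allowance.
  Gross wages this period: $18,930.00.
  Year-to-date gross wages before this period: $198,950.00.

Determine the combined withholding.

State Income Tax: taxable = $18,930.00 − 1×$416.00 = $18,514.00
  $3,290.80 + 38.7% × ($18,514.00 − $16,800.00) = $3,290.80 + 38.7% × $1,714.00 = $3,954.12
Disability Insurance: cap $203,580.00 − YTD $198,950.00 = $4,630.00 subject; 0.4% × $4,630.00 = $18.52
Total: $3,954.12 + $18.52 = $3,972.64

$3,972.64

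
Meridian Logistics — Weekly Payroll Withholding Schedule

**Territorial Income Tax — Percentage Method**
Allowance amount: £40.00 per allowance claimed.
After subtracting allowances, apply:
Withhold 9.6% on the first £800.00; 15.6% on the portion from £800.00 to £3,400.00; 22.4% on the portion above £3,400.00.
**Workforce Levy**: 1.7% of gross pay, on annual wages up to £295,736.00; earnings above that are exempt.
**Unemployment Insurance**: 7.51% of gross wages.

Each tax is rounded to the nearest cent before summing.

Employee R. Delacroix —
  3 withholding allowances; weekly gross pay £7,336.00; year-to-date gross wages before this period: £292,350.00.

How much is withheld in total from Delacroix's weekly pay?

£1,945.67

Territorial Income Tax: taxable = £7,336.00 − 3×£40.00 = £7,216.00
  £482.40 + 22.4% × (£7,216.00 − £3,400.00) = £482.40 + 22.4% × £3,816.00 = £1,337.18
Workforce Levy: cap £295,736.00 − YTD £292,350.00 = £3,386.00 subject; 1.7% × £3,386.00 = £57.56
Unemployment Insurance: 7.51% × £7,336.00 = £550.93
Total: £1,337.18 + £57.56 + £550.93 = £1,945.67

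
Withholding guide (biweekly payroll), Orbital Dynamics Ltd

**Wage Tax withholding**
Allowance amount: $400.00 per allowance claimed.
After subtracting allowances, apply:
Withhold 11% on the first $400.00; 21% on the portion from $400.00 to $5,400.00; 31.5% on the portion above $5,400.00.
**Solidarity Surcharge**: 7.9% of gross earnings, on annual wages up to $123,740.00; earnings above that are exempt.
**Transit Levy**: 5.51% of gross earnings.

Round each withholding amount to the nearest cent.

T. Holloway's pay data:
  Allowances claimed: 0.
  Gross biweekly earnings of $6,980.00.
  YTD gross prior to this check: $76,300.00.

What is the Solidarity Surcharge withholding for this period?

$551.42

Solidarity Surcharge: 7.9% × $6,980.00 = $551.42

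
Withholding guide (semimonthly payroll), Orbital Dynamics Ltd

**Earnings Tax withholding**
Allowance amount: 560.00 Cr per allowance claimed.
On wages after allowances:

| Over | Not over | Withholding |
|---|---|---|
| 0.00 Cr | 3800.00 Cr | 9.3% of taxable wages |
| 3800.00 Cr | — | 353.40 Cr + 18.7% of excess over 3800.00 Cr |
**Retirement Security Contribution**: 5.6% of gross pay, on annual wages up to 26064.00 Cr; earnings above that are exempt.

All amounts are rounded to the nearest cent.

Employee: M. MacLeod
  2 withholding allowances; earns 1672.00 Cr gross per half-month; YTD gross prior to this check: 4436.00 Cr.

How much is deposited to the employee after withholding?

1527.03 Cr

Earnings Tax: taxable = 1672.00 Cr − 2×560.00 Cr = 552.00 Cr
  9.3% × 552.00 Cr = 51.34 Cr
Retirement Security Contribution: 5.6% × 1672.00 Cr = 93.63 Cr
Total withheld: 51.34 Cr + 93.63 Cr = 144.97 Cr
Net pay: 1672.00 Cr − 144.97 Cr = 1527.03 Cr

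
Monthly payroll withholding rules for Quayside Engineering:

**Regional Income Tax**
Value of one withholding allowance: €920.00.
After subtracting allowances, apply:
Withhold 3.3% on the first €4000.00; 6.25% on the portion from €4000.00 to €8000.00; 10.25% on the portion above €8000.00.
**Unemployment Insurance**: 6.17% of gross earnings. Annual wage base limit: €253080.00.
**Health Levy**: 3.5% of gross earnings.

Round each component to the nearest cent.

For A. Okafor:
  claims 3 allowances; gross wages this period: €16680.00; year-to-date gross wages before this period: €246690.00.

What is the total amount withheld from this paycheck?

€1966.86

Regional Income Tax: taxable = €16680.00 − 3×€920.00 = €13920.00
  €382.00 + 10.25% × (€13920.00 − €8000.00) = €382.00 + 10.25% × €5920.00 = €988.80
Unemployment Insurance: cap €253080.00 − YTD €246690.00 = €6390.00 subject; 6.17% × €6390.00 = €394.26
Health Levy: 3.5% × €16680.00 = €583.80
Total: €988.80 + €394.26 + €583.80 = €1966.86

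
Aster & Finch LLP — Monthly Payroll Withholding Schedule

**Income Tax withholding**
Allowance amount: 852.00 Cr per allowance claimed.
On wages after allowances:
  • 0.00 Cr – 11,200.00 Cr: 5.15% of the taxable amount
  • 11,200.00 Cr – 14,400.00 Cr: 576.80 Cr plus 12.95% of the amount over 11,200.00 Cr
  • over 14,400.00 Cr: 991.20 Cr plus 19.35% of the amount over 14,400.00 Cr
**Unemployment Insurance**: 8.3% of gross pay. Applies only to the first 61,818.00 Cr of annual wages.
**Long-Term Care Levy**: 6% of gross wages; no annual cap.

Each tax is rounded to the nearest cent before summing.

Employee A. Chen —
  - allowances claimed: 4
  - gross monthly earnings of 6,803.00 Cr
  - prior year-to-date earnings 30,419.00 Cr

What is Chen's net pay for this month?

5,655.33 Cr

Income Tax: taxable = 6,803.00 Cr − 4×852.00 Cr = 3,395.00 Cr
  5.15% × 3,395.00 Cr = 174.84 Cr
Unemployment Insurance: 8.3% × 6,803.00 Cr = 564.65 Cr
Long-Term Care Levy: 6% × 6,803.00 Cr = 408.18 Cr
Total withheld: 174.84 Cr + 564.65 Cr + 408.18 Cr = 1,147.67 Cr
Net pay: 6,803.00 Cr − 1,147.67 Cr = 5,655.33 Cr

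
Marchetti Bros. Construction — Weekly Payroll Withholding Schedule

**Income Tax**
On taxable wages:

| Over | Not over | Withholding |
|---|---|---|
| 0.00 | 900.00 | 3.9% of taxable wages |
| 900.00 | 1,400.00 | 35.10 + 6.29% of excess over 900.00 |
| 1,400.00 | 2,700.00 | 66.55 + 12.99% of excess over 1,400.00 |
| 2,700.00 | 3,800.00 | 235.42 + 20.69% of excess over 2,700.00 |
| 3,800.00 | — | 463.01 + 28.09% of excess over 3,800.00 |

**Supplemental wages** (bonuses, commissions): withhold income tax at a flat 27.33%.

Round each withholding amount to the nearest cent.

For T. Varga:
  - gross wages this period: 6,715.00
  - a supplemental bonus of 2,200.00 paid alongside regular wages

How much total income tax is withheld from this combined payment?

Income Tax: taxable = 6,715.00
  463.01 + 28.09% × (6,715.00 − 3,800.00) = 463.01 + 28.09% × 2,915.00 = 1,281.83
Supplemental (27.33% flat on bonus): 27.33% × 2,200.00 = 601.26
Total income tax: 1,281.83 + 601.26 = 1,883.09

1,883.09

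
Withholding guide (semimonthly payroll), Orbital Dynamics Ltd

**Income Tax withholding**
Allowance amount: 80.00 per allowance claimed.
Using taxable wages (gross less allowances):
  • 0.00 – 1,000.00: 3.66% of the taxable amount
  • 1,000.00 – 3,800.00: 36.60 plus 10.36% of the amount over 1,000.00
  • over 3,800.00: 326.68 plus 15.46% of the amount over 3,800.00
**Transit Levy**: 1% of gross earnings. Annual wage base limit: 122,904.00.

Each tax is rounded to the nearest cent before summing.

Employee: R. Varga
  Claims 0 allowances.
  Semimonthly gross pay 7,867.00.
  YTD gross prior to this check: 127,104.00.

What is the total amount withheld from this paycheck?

955.44

Income Tax: taxable = 7,867.00
  326.68 + 15.46% × (7,867.00 − 3,800.00) = 326.68 + 15.46% × 4,067.00 = 955.44
Transit Levy: YTD 127,104.00 ≥ cap 122,904.00 → 0.00
Total: 955.44 + 0.00 = 955.44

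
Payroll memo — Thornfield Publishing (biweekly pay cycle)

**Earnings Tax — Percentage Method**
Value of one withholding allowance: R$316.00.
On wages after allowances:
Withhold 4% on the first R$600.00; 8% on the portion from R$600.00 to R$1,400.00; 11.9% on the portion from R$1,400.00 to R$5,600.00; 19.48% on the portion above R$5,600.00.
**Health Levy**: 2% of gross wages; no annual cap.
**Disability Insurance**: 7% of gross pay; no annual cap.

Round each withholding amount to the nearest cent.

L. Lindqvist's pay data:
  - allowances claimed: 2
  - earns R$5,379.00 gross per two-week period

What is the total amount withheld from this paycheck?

R$970.40

Earnings Tax: taxable = R$5,379.00 − 2×R$316.00 = R$4,747.00
  R$88.00 + 11.9% × (R$4,747.00 − R$1,400.00) = R$88.00 + 11.9% × R$3,347.00 = R$486.29
Health Levy: 2% × R$5,379.00 = R$107.58
Disability Insurance: 7% × R$5,379.00 = R$376.53
Total: R$486.29 + R$107.58 + R$376.53 = R$970.40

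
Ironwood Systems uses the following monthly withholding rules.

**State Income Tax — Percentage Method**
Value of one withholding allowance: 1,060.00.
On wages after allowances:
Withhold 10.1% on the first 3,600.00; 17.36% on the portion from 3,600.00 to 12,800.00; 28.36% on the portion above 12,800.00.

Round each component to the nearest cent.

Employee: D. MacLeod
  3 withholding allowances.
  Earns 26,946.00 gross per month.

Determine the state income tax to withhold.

5,070.68

State Income Tax: taxable = 26,946.00 − 3×1,060.00 = 23,766.00
  1,960.72 + 28.36% × (23,766.00 − 12,800.00) = 1,960.72 + 28.36% × 10,966.00 = 5,070.68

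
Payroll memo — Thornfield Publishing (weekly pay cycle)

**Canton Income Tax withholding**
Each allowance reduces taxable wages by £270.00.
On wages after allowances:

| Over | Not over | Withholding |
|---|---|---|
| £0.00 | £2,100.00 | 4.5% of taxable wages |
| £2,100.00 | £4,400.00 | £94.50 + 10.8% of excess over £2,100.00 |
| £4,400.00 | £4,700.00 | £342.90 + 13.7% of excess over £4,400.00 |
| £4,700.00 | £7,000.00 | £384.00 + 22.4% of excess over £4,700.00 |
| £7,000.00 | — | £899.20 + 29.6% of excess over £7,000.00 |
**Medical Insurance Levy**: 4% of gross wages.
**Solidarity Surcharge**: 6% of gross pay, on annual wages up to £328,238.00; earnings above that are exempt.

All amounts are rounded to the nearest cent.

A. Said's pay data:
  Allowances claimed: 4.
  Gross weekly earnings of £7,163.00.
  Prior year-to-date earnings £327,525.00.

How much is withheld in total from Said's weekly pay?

Canton Income Tax: taxable = £7,163.00 − 4×£270.00 = £6,083.00
  £384.00 + 22.4% × (£6,083.00 − £4,700.00) = £384.00 + 22.4% × £1,383.00 = £693.79
Medical Insurance Levy: 4% × £7,163.00 = £286.52
Solidarity Surcharge: cap £328,238.00 − YTD £327,525.00 = £713.00 subject; 6% × £713.00 = £42.78
Total: £693.79 + £286.52 + £42.78 = £1,023.09

£1,023.09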